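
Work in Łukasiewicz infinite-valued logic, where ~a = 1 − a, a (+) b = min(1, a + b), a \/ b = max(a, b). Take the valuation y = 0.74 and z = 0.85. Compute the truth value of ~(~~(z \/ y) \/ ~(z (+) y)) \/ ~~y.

z \/ y = max(0.85, 0.74) = 0.85
~(z \/ y) = 1 − 0.85 = 0.15
~~(z \/ y) = 1 − 0.15 = 0.85
z (+) y = min(1, 0.85 + 0.74) = min(1, 1.59) = 1.00
~(z (+) y) = 1 − 1.00 = 0.00
~~(z \/ y) \/ ~(z (+) y) = max(0.85, 0.00) = 0.85
~(~~(z \/ y) \/ ~(z (+) y)) = 1 − 0.85 = 0.15
~y = 1 − 0.74 = 0.26
~~y = 1 − 0.26 = 0.74
~(~~(z \/ y) \/ ~(z (+) y)) \/ ~~y = max(0.15, 0.74) = 0.74

0.74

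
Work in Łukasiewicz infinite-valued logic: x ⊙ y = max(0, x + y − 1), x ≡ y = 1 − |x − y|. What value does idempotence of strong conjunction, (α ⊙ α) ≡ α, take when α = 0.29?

0.71

α ⊙ α = max(0, 0.29 + 0.29 − 1) = max(0, -0.42) = 0.00
(α ⊙ α) ≡ α = 1 − |0.00 − 0.29| = 1 − 0.29 = 0.71
(The value 0.71 < 1 shows this instance is not satisfied; fails in Ł∞ since a ⊗ a = max(0, 2a−1) ≠ a in general.)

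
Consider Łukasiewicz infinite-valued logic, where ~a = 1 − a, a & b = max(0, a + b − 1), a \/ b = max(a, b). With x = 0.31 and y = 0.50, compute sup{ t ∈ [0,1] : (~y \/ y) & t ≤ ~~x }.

0.81

~y = 1 − 0.50 = 0.50
~y \/ y = max(0.50, 0.50) = 0.50
So the left factor is ~y \/ y = 0.50.
~x = 1 − 0.31 = 0.69
~~x = 1 − 0.69 = 0.31
So the right-hand bound is ~~x = 0.31.
The residuum of the Łukasiewicz t-norm gives the supremum: min(1, 1 − 0.50 + 0.31).
1 − 0.50 + 0.31 = 0.81, so t = min(1, 0.81) = 0.81.
Check: 0.50 & 0.81 = max(0, 0.31) = 0.31 ≤ 0.31.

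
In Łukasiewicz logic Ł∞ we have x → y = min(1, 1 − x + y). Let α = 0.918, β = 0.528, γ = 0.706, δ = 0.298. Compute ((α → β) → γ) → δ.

α → β = min(1, 1 − 0.918 + 0.528) = min(1, 0.610) = 0.610
(α → β) → γ = min(1, 1 − 0.610 + 0.706) = min(1, 1.096) = 1.000
((α → β) → γ) → δ = min(1, 1 − 1.000 + 0.298) = min(1, 0.298) = 0.298

0.298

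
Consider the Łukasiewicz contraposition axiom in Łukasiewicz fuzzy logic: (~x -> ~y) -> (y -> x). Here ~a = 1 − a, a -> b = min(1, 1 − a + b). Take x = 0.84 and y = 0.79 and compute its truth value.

1.00

~x = 1 − 0.84 = 0.16
~y = 1 − 0.79 = 0.21
~x -> ~y = min(1, 1 − 0.16 + 0.21) = min(1, 1.05) = 1.00
y -> x = min(1, 1 − 0.79 + 0.84) = min(1, 1.05) = 1.00
(~x -> ~y) -> (y -> x) = min(1, 1 − 1.00 + 1.00) = min(1, 1.00) = 1.00
(As expected: an axiom of Ł∞, always 1.)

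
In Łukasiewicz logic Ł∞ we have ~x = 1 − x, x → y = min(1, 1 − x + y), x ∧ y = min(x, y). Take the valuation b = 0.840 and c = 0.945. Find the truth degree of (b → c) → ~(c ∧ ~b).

b → c = min(1, 1 − 0.840 + 0.945) = min(1, 1.105) = 1.000
~b = 1 − 0.840 = 0.160
c ∧ ~b = min(0.945, 0.160) = 0.160
~(c ∧ ~b) = 1 − 0.160 = 0.840
(b → c) → ~(c ∧ ~b) = min(1, 1 − 1.000 + 0.840) = min(1, 0.840) = 0.840

0.840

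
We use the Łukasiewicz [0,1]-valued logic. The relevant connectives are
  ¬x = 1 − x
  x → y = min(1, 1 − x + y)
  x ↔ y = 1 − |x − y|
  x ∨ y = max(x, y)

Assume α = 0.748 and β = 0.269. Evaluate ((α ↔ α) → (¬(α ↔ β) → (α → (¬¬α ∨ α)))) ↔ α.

0.748

α ↔ α = 1 − |0.748 − 0.748| = 1 − 0.000 = 1.000
α ↔ β = 1 − |0.748 − 0.269| = 1 − 0.479 = 0.521
¬(α ↔ β) = 1 − 0.521 = 0.479
¬α = 1 − 0.748 = 0.252
¬¬α = 1 − 0.252 = 0.748
¬¬α ∨ α = max(0.748, 0.748) = 0.748
α → (¬¬α ∨ α) = min(1, 1 − 0.748 + 0.748) = min(1, 1.000) = 1.000
¬(α ↔ β) → (α → (¬¬α ∨ α)) = min(1, 1 − 0.479 + 1.000) = min(1, 1.521) = 1.000
(α ↔ α) → (¬(α ↔ β) → (α → (¬¬α ∨ α))) = min(1, 1 − 1.000 + 1.000) = min(1, 1.000) = 1.000
((α ↔ α) → (¬(α ↔ β) → (α → (¬¬α ∨ α)))) ↔ α = 1 − |1.000 − 0.748| = 1 − 0.252 = 0.748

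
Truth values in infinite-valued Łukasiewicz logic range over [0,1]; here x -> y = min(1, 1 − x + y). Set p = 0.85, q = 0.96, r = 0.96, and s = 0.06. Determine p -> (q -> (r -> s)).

0.29

r -> s = min(1, 1 − 0.96 + 0.06) = min(1, 0.10) = 0.10
q -> (r -> s) = min(1, 1 − 0.96 + 0.10) = min(1, 0.14) = 0.14
p -> (q -> (r -> s)) = min(1, 1 − 0.85 + 0.14) = min(1, 0.29) = 0.29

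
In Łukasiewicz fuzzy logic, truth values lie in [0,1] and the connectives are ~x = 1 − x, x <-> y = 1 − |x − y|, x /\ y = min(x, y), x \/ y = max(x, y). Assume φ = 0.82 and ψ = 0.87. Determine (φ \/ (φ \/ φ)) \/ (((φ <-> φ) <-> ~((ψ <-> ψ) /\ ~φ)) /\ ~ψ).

φ \/ φ = max(0.82, 0.82) = 0.82
φ \/ (φ \/ φ) = max(0.82, 0.82) = 0.82
φ <-> φ = 1 − |0.82 − 0.82| = 1 − 0.00 = 1.00
ψ <-> ψ = 1 − |0.87 − 0.87| = 1 − 0.00 = 1.00
~φ = 1 − 0.82 = 0.18
(ψ <-> ψ) /\ ~φ = min(1.00, 0.18) = 0.18
~((ψ <-> ψ) /\ ~φ) = 1 − 0.18 = 0.82
(φ <-> φ) <-> ~((ψ <-> ψ) /\ ~φ) = 1 − |1.00 − 0.82| = 1 − 0.18 = 0.82
~ψ = 1 − 0.87 = 0.13
((φ <-> φ) <-> ~((ψ <-> ψ) /\ ~φ)) /\ ~ψ = min(0.82, 0.13) = 0.13
(φ \/ (φ \/ φ)) \/ (((φ <-> φ) <-> ~((ψ <-> ψ) /\ ~φ)) /\ ~ψ) = max(0.82, 0.13) = 0.82

0.82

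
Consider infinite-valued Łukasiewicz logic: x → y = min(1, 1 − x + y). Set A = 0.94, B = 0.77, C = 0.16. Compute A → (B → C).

0.45

B → C = min(1, 1 − 0.77 + 0.16) = min(1, 0.39) = 0.39
A → (B → C) = min(1, 1 − 0.94 + 0.39) = min(1, 0.45) = 0.45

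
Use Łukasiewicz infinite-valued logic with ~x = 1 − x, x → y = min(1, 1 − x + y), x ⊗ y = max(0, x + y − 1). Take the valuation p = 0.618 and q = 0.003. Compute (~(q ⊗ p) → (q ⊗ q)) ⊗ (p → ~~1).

0.000

q ⊗ p = max(0, 0.003 + 0.618 − 1) = max(0, -0.379) = 0.000
~(q ⊗ p) = 1 − 0.000 = 1.000
q ⊗ q = max(0, 0.003 + 0.003 − 1) = max(0, -0.994) = 0.000
~(q ⊗ p) → (q ⊗ q) = min(1, 1 − 1.000 + 0.000) = min(1, 0.000) = 0.000
~1 = 1 − 1.000 = 0.000
~~1 = 1 − 0.000 = 1.000
p → ~~1 = min(1, 1 − 0.618 + 1.000) = min(1, 1.382) = 1.000
(~(q ⊗ p) → (q ⊗ q)) ⊗ (p → ~~1) = max(0, 0.000 + 1.000 − 1) = max(0, 0.000) = 0.000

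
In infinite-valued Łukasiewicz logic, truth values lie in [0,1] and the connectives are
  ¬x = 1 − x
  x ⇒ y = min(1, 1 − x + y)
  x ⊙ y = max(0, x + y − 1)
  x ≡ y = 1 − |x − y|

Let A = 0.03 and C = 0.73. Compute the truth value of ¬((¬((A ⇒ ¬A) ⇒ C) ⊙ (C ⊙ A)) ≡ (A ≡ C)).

0.30

¬A = 1 − 0.03 = 0.97
A ⇒ ¬A = min(1, 1 − 0.03 + 0.97) = min(1, 1.94) = 1.00
(A ⇒ ¬A) ⇒ C = min(1, 1 − 1.00 + 0.73) = min(1, 0.73) = 0.73
¬((A ⇒ ¬A) ⇒ C) = 1 − 0.73 = 0.27
C ⊙ A = max(0, 0.73 + 0.03 − 1) = max(0, -0.24) = 0.00
¬((A ⇒ ¬A) ⇒ C) ⊙ (C ⊙ A) = max(0, 0.27 + 0.00 − 1) = max(0, -0.73) = 0.00
A ≡ C = 1 − |0.03 − 0.73| = 1 − 0.70 = 0.30
(¬((A ⇒ ¬A) ⇒ C) ⊙ (C ⊙ A)) ≡ (A ≡ C) = 1 − |0.00 − 0.30| = 1 − 0.30 = 0.70
¬((¬((A ⇒ ¬A) ⇒ C) ⊙ (C ⊙ A)) ≡ (A ≡ C)) = 1 − 0.70 = 0.30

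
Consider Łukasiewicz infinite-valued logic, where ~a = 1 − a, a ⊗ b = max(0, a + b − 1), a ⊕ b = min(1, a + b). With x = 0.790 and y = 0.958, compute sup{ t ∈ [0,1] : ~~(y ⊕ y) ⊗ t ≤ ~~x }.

y ⊕ y = min(1, 0.958 + 0.958) = min(1, 1.916) = 1.000
~(y ⊕ y) = 1 − 1.000 = 0.000
~~(y ⊕ y) = 1 − 0.000 = 1.000
So the left factor is ~~(y ⊕ y) = 1.000.
~x = 1 − 0.790 = 0.210
~~x = 1 − 0.210 = 0.790
So the right-hand bound is ~~x = 0.790.
The residuum of the Łukasiewicz t-norm gives the supremum: min(1, 1 − 1.000 + 0.790).
1 − 1.000 + 0.790 = 0.790, so t = min(1, 0.790) = 0.790.
Check: 1.000 ⊗ 0.790 = max(0, 0.790) = 0.790 ≤ 0.790.

0.790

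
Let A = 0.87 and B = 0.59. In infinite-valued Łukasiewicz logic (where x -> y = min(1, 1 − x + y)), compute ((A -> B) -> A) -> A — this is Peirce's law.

A -> B = min(1, 1 − 0.87 + 0.59) = min(1, 0.72) = 0.72
(A -> B) -> A = min(1, 1 − 0.72 + 0.87) = min(1, 1.15) = 1.00
((A -> B) -> A) -> A = min(1, 1 − 1.00 + 0.87) = min(1, 0.87) = 0.87
(The value 0.87 < 1 shows this instance is not satisfied; not a Ł∞-tautology in general.)

0.87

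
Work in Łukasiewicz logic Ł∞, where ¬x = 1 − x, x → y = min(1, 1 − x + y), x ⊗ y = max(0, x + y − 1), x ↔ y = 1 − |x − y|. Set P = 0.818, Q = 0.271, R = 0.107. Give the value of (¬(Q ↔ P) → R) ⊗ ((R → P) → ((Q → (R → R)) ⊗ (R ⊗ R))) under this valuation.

Q ↔ P = 1 − |0.271 − 0.818| = 1 − 0.547 = 0.453
¬(Q ↔ P) = 1 − 0.453 = 0.547
¬(Q ↔ P) → R = min(1, 1 − 0.547 + 0.107) = min(1, 0.560) = 0.560
R → P = min(1, 1 − 0.107 + 0.818) = min(1, 1.711) = 1.000
R → R = min(1, 1 − 0.107 + 0.107) = min(1, 1.000) = 1.000
Q → (R → R) = min(1, 1 − 0.271 + 1.000) = min(1, 1.729) = 1.000
R ⊗ R = max(0, 0.107 + 0.107 − 1) = max(0, -0.786) = 0.000
(Q → (R → R)) ⊗ (R ⊗ R) = max(0, 1.000 + 0.000 − 1) = max(0, 0.000) = 0.000
(R → P) → ((Q → (R → R)) ⊗ (R ⊗ R)) = min(1, 1 − 1.000 + 0.000) = min(1, 0.000) = 0.000
(¬(Q ↔ P) → R) ⊗ ((R → P) → ((Q → (R → R)) ⊗ (R ⊗ R))) = max(0, 0.560 + 0.000 − 1) = max(0, -0.440) = 0.000

0.000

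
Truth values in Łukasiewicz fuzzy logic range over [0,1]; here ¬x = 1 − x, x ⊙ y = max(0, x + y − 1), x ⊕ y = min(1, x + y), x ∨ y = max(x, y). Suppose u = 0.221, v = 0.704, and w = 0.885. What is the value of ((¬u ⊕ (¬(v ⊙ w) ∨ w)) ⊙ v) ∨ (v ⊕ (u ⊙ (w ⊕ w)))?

¬u = 1 − 0.221 = 0.779
v ⊙ w = max(0, 0.704 + 0.885 − 1) = max(0, 0.589) = 0.589
¬(v ⊙ w) = 1 − 0.589 = 0.411
¬(v ⊙ w) ∨ w = max(0.411, 0.885) = 0.885
¬u ⊕ (¬(v ⊙ w) ∨ w) = min(1, 0.779 + 0.885) = min(1, 1.664) = 1.000
(¬u ⊕ (¬(v ⊙ w) ∨ w)) ⊙ v = max(0, 1.000 + 0.704 − 1) = max(0, 0.704) = 0.704
w ⊕ w = min(1, 0.885 + 0.885) = min(1, 1.770) = 1.000
u ⊙ (w ⊕ w) = max(0, 0.221 + 1.000 − 1) = max(0, 0.221) = 0.221
v ⊕ (u ⊙ (w ⊕ w)) = min(1, 0.704 + 0.221) = min(1, 0.925) = 0.925
((¬u ⊕ (¬(v ⊙ w) ∨ w)) ⊙ v) ∨ (v ⊕ (u ⊙ (w ⊕ w))) = max(0.704, 0.925) = 0.925

0.925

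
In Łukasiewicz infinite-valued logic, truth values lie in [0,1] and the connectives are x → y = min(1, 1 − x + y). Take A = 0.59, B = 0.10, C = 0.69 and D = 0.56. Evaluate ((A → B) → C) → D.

0.56

A → B = min(1, 1 − 0.59 + 0.10) = min(1, 0.51) = 0.51
(A → B) → C = min(1, 1 − 0.51 + 0.69) = min(1, 1.18) = 1.00
((A → B) → C) → D = min(1, 1 − 1.00 + 0.56) = min(1, 0.56) = 0.56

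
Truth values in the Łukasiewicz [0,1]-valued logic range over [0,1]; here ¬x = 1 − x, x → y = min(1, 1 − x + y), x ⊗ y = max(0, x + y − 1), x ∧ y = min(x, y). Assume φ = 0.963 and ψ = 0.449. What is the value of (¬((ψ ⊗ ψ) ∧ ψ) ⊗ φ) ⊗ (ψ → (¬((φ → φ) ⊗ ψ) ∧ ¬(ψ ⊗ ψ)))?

0.963

ψ ⊗ ψ = max(0, 0.449 + 0.449 − 1) = max(0, -0.102) = 0.000
(ψ ⊗ ψ) ∧ ψ = min(0.000, 0.449) = 0.000
¬((ψ ⊗ ψ) ∧ ψ) = 1 − 0.000 = 1.000
¬((ψ ⊗ ψ) ∧ ψ) ⊗ φ = max(0, 1.000 + 0.963 − 1) = max(0, 0.963) = 0.963
φ → φ = min(1, 1 − 0.963 + 0.963) = min(1, 1.000) = 1.000
(φ → φ) ⊗ ψ = max(0, 1.000 + 0.449 − 1) = max(0, 0.449) = 0.449
¬((φ → φ) ⊗ ψ) = 1 − 0.449 = 0.551
¬(ψ ⊗ ψ) = 1 − 0.000 = 1.000
¬((φ → φ) ⊗ ψ) ∧ ¬(ψ ⊗ ψ) = min(0.551, 1.000) = 0.551
ψ → (¬((φ → φ) ⊗ ψ) ∧ ¬(ψ ⊗ ψ)) = min(1, 1 − 0.449 + 0.551) = min(1, 1.102) = 1.000
(¬((ψ ⊗ ψ) ∧ ψ) ⊗ φ) ⊗ (ψ → (¬((φ → φ) ⊗ ψ) ∧ ¬(ψ ⊗ ψ))) = max(0, 0.963 + 1.000 − 1) = max(0, 0.963) = 0.963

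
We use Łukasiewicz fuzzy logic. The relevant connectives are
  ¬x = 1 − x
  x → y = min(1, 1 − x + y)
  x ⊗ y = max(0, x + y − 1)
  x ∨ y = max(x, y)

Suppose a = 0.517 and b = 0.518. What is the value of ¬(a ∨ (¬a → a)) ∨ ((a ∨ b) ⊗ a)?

0.035

¬a = 1 − 0.517 = 0.483
¬a → a = min(1, 1 − 0.483 + 0.517) = min(1, 1.034) = 1.000
a ∨ (¬a → a) = max(0.517, 1.000) = 1.000
¬(a ∨ (¬a → a)) = 1 − 1.000 = 0.000
a ∨ b = max(0.517, 0.518) = 0.518
(a ∨ b) ⊗ a = max(0, 0.518 + 0.517 − 1) = max(0, 0.035) = 0.035
¬(a ∨ (¬a → a)) ∨ ((a ∨ b) ⊗ a) = max(0.000, 0.035) = 0.035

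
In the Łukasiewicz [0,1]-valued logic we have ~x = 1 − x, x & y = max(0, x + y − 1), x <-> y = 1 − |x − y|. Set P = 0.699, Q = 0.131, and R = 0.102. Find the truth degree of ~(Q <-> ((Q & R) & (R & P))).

Q & R = max(0, 0.131 + 0.102 − 1) = max(0, -0.767) = 0.000
R & P = max(0, 0.102 + 0.699 − 1) = max(0, -0.199) = 0.000
(Q & R) & (R & P) = max(0, 0.000 + 0.000 − 1) = max(0, -1.000) = 0.000
Q <-> ((Q & R) & (R & P)) = 1 − |0.131 − 0.000| = 1 − 0.131 = 0.869
~(Q <-> ((Q & R) & (R & P))) = 1 − 0.869 = 0.131

0.131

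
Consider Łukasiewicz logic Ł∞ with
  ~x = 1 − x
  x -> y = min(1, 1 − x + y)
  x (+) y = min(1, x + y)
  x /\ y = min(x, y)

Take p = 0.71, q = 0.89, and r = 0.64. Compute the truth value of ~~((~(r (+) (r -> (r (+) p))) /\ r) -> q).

1.00

r (+) p = min(1, 0.64 + 0.71) = min(1, 1.35) = 1.00
r -> (r (+) p) = min(1, 1 − 0.64 + 1.00) = min(1, 1.36) = 1.00
r (+) (r -> (r (+) p)) = min(1, 0.64 + 1.00) = min(1, 1.64) = 1.00
~(r (+) (r -> (r (+) p))) = 1 − 1.00 = 0.00
~(r (+) (r -> (r (+) p))) /\ r = min(0.00, 0.64) = 0.00
(~(r (+) (r -> (r (+) p))) /\ r) -> q = min(1, 1 − 0.00 + 0.89) = min(1, 1.89) = 1.00
~((~(r (+) (r -> (r (+) p))) /\ r) -> q) = 1 − 1.00 = 0.00
~~((~(r (+) (r -> (r (+) p))) /\ r) -> q) = 1 − 0.00 = 1.00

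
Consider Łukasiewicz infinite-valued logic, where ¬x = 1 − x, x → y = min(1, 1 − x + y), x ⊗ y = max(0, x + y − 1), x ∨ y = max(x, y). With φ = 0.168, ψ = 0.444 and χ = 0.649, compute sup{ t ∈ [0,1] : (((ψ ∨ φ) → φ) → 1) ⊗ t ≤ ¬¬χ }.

ψ ∨ φ = max(0.444, 0.168) = 0.444
(ψ ∨ φ) → φ = min(1, 1 − 0.444 + 0.168) = min(1, 0.724) = 0.724
((ψ ∨ φ) → φ) → 1 = min(1, 1 − 0.724 + 1.000) = min(1, 1.276) = 1.000
So the left factor is ((ψ ∨ φ) → φ) → 1 = 1.000.
¬χ = 1 − 0.649 = 0.351
¬¬χ = 1 − 0.351 = 0.649
So the right-hand bound is ¬¬χ = 0.649.
The residuum of the Łukasiewicz t-norm gives the supremum: min(1, 1 − 1.000 + 0.649).
1 − 1.000 + 0.649 = 0.649, so t = min(1, 0.649) = 0.649.
Check: 1.000 ⊗ 0.649 = max(0, 0.649) = 0.649 ≤ 0.649.

0.649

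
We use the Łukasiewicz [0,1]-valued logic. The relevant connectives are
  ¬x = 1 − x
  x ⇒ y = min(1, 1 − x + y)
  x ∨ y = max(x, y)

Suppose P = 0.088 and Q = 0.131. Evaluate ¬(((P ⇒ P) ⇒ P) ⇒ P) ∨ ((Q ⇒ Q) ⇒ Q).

P ⇒ P = min(1, 1 − 0.088 + 0.088) = min(1, 1.000) = 1.000
(P ⇒ P) ⇒ P = min(1, 1 − 1.000 + 0.088) = min(1, 0.088) = 0.088
((P ⇒ P) ⇒ P) ⇒ P = min(1, 1 − 0.088 + 0.088) = min(1, 1.000) = 1.000
¬(((P ⇒ P) ⇒ P) ⇒ P) = 1 − 1.000 = 0.000
Q ⇒ Q = min(1, 1 − 0.131 + 0.131) = min(1, 1.000) = 1.000
(Q ⇒ Q) ⇒ Q = min(1, 1 − 1.000 + 0.131) = min(1, 0.131) = 0.131
¬(((P ⇒ P) ⇒ P) ⇒ P) ∨ ((Q ⇒ Q) ⇒ Q) = max(0.000, 0.131) = 0.131

0.131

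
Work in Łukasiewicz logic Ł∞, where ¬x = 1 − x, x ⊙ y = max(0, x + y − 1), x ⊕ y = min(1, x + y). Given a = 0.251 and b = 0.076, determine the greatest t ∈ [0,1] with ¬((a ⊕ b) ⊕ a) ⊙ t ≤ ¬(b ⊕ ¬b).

0.578

a ⊕ b = min(1, 0.251 + 0.076) = min(1, 0.327) = 0.327
(a ⊕ b) ⊕ a = min(1, 0.327 + 0.251) = min(1, 0.578) = 0.578
¬((a ⊕ b) ⊕ a) = 1 − 0.578 = 0.422
So the left factor is ¬((a ⊕ b) ⊕ a) = 0.422.
¬b = 1 − 0.076 = 0.924
b ⊕ ¬b = min(1, 0.076 + 0.924) = min(1, 1.000) = 1.000
¬(b ⊕ ¬b) = 1 − 1.000 = 0.000
So the right-hand bound is ¬(b ⊕ ¬b) = 0.000.
The residuum of the Łukasiewicz t-norm gives the supremum: min(1, 1 − 0.422 + 0.000).
1 − 0.422 + 0.000 = 0.578, so t = min(1, 0.578) = 0.578.
Check: 0.422 ⊙ 0.578 = max(0, 0.000) = 0.000 ≤ 0.000.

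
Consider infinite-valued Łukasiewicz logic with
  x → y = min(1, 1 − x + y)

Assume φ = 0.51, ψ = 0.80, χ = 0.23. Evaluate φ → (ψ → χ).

ψ → χ = min(1, 1 − 0.80 + 0.23) = min(1, 0.43) = 0.43
φ → (ψ → χ) = min(1, 1 − 0.51 + 0.43) = min(1, 0.92) = 0.92

0.92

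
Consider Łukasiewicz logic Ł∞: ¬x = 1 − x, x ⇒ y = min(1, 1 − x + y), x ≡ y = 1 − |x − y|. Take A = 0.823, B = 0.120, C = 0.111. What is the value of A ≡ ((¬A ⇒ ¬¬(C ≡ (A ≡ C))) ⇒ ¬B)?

0.943

¬A = 1 − 0.823 = 0.177
A ≡ C = 1 − |0.823 − 0.111| = 1 − 0.712 = 0.288
C ≡ (A ≡ C) = 1 − |0.111 − 0.288| = 1 − 0.177 = 0.823
¬(C ≡ (A ≡ C)) = 1 − 0.823 = 0.177
¬¬(C ≡ (A ≡ C)) = 1 − 0.177 = 0.823
¬A ⇒ ¬¬(C ≡ (A ≡ C)) = min(1, 1 − 0.177 + 0.823) = min(1, 1.646) = 1.000
¬B = 1 − 0.120 = 0.880
(¬A ⇒ ¬¬(C ≡ (A ≡ C))) ⇒ ¬B = min(1, 1 − 1.000 + 0.880) = min(1, 0.880) = 0.880
A ≡ ((¬A ⇒ ¬¬(C ≡ (A ≡ C))) ⇒ ¬B) = 1 − |0.823 − 0.880| = 1 − 0.057 = 0.943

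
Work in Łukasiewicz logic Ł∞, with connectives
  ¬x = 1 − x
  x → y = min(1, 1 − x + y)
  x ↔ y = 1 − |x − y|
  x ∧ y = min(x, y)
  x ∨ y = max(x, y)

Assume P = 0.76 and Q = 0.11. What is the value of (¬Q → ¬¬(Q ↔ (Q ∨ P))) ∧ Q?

¬Q = 1 − 0.11 = 0.89
Q ∨ P = max(0.11, 0.76) = 0.76
Q ↔ (Q ∨ P) = 1 − |0.11 − 0.76| = 1 − 0.65 = 0.35
¬(Q ↔ (Q ∨ P)) = 1 − 0.35 = 0.65
¬¬(Q ↔ (Q ∨ P)) = 1 − 0.65 = 0.35
¬Q → ¬¬(Q ↔ (Q ∨ P)) = min(1, 1 − 0.89 + 0.35) = min(1, 0.46) = 0.46
(¬Q → ¬¬(Q ↔ (Q ∨ P))) ∧ Q = min(0.46, 0.11) = 0.11

0.11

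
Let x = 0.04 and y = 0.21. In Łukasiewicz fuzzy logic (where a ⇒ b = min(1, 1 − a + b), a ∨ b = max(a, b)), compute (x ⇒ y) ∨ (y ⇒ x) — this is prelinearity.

1.00

x ⇒ y = min(1, 1 − 0.04 + 0.21) = min(1, 1.17) = 1.00
y ⇒ x = min(1, 1 − 0.21 + 0.04) = min(1, 0.83) = 0.83
(x ⇒ y) ∨ (y ⇒ x) = max(1.00, 0.83) = 1.00
(As expected: a Ł∞-tautology — holds in every MV-chain.)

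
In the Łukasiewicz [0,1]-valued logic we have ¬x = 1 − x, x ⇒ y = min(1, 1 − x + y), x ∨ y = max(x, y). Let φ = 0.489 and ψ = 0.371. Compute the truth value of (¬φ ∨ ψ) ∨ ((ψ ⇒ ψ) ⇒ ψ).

0.511

¬φ = 1 − 0.489 = 0.511
¬φ ∨ ψ = max(0.511, 0.371) = 0.511
ψ ⇒ ψ = min(1, 1 − 0.371 + 0.371) = min(1, 1.000) = 1.000
(ψ ⇒ ψ) ⇒ ψ = min(1, 1 − 1.000 + 0.371) = min(1, 0.371) = 0.371
(¬φ ∨ ψ) ∨ ((ψ ⇒ ψ) ⇒ ψ) = max(0.511, 0.371) = 0.511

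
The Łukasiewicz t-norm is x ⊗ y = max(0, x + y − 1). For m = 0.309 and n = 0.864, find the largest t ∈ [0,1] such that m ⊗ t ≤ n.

1.000

The residuum of the Łukasiewicz t-norm gives the supremum: min(1, 1 − 0.309 + 0.864).
1 − 0.309 + 0.864 = 1.555, so t = min(1, 1.555) = 1.000.
Check: 0.309 ⊗ 1.000 = max(0, 0.309) = 0.309 ≤ 0.864.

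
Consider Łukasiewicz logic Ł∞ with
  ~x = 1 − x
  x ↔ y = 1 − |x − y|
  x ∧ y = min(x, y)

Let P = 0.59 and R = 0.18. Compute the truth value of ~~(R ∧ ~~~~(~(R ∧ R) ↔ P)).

0.18

R ∧ R = min(0.18, 0.18) = 0.18
~(R ∧ R) = 1 − 0.18 = 0.82
~(R ∧ R) ↔ P = 1 − |0.82 − 0.59| = 1 − 0.23 = 0.77
~(~(R ∧ R) ↔ P) = 1 − 0.77 = 0.23
~~(~(R ∧ R) ↔ P) = 1 − 0.23 = 0.77
~~~(~(R ∧ R) ↔ P) = 1 − 0.77 = 0.23
~~~~(~(R ∧ R) ↔ P) = 1 − 0.23 = 0.77
R ∧ ~~~~(~(R ∧ R) ↔ P) = min(0.18, 0.77) = 0.18
~(R ∧ ~~~~(~(R ∧ R) ↔ P)) = 1 − 0.18 = 0.82
~~(R ∧ ~~~~(~(R ∧ R) ↔ P)) = 1 − 0.82 = 0.18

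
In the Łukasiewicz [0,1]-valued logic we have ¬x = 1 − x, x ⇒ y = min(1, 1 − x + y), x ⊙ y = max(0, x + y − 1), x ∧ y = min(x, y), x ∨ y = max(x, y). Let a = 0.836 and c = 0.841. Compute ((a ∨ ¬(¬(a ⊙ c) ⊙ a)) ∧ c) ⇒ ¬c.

0.318

a ⊙ c = max(0, 0.836 + 0.841 − 1) = max(0, 0.677) = 0.677
¬(a ⊙ c) = 1 − 0.677 = 0.323
¬(a ⊙ c) ⊙ a = max(0, 0.323 + 0.836 − 1) = max(0, 0.159) = 0.159
¬(¬(a ⊙ c) ⊙ a) = 1 − 0.159 = 0.841
a ∨ ¬(¬(a ⊙ c) ⊙ a) = max(0.836, 0.841) = 0.841
(a ∨ ¬(¬(a ⊙ c) ⊙ a)) ∧ c = min(0.841, 0.841) = 0.841
¬c = 1 − 0.841 = 0.159
((a ∨ ¬(¬(a ⊙ c) ⊙ a)) ∧ c) ⇒ ¬c = min(1, 1 − 0.841 + 0.159) = min(1, 0.318) = 0.318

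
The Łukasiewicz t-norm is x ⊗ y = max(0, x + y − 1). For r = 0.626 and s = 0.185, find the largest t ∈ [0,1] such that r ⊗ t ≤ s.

0.559

The residuum of the Łukasiewicz t-norm gives the supremum: min(1, 1 − 0.626 + 0.185).
1 − 0.626 + 0.185 = 0.559, so t = min(1, 0.559) = 0.559.
Check: 0.626 ⊗ 0.559 = max(0, 0.185) = 0.185 ≤ 0.185.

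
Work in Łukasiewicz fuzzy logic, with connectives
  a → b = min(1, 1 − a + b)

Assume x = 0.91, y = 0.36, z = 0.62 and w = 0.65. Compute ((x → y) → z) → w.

x → y = min(1, 1 − 0.91 + 0.36) = min(1, 0.45) = 0.45
(x → y) → z = min(1, 1 − 0.45 + 0.62) = min(1, 1.17) = 1.00
((x → y) → z) → w = min(1, 1 − 1.00 + 0.65) = min(1, 0.65) = 0.65

0.65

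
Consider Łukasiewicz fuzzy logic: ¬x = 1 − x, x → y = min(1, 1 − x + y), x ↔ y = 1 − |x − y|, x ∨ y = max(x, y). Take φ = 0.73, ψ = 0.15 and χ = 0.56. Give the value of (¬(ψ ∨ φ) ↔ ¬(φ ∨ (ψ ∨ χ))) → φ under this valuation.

ψ ∨ φ = max(0.15, 0.73) = 0.73
¬(ψ ∨ φ) = 1 − 0.73 = 0.27
ψ ∨ χ = max(0.15, 0.56) = 0.56
φ ∨ (ψ ∨ χ) = max(0.73, 0.56) = 0.73
¬(φ ∨ (ψ ∨ χ)) = 1 − 0.73 = 0.27
¬(ψ ∨ φ) ↔ ¬(φ ∨ (ψ ∨ χ)) = 1 − |0.27 − 0.27| = 1 − 0.00 = 1.00
(¬(ψ ∨ φ) ↔ ¬(φ ∨ (ψ ∨ χ))) → φ = min(1, 1 − 1.00 + 0.73) = min(1, 0.73) = 0.73

0.73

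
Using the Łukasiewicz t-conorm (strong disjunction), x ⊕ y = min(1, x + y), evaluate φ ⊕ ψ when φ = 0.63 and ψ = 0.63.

1.00

φ ⊕ ψ = min(1, 0.63 + 0.63) = min(1, 1.26) = 1.00
For comparison, the Gödel t-conorm max(x, y) would give 0.63.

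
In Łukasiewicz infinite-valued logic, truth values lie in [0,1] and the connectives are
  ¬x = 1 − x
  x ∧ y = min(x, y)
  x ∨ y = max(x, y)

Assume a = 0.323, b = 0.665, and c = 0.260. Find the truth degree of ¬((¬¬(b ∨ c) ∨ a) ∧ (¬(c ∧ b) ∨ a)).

0.335

b ∨ c = max(0.665, 0.260) = 0.665
¬(b ∨ c) = 1 − 0.665 = 0.335
¬¬(b ∨ c) = 1 − 0.335 = 0.665
¬¬(b ∨ c) ∨ a = max(0.665, 0.323) = 0.665
c ∧ b = min(0.260, 0.665) = 0.260
¬(c ∧ b) = 1 − 0.260 = 0.740
¬(c ∧ b) ∨ a = max(0.740, 0.323) = 0.740
(¬¬(b ∨ c) ∨ a) ∧ (¬(c ∧ b) ∨ a) = min(0.665, 0.740) = 0.665
¬((¬¬(b ∨ c) ∨ a) ∧ (¬(c ∧ b) ∨ a)) = 1 − 0.665 = 0.335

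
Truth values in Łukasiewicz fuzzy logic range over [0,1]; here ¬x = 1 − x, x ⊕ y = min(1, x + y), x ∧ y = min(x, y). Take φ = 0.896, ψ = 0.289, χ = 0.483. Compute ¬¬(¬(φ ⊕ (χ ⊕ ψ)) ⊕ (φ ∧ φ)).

0.896

χ ⊕ ψ = min(1, 0.483 + 0.289) = min(1, 0.772) = 0.772
φ ⊕ (χ ⊕ ψ) = min(1, 0.896 + 0.772) = min(1, 1.668) = 1.000
¬(φ ⊕ (χ ⊕ ψ)) = 1 − 1.000 = 0.000
φ ∧ φ = min(0.896, 0.896) = 0.896
¬(φ ⊕ (χ ⊕ ψ)) ⊕ (φ ∧ φ) = min(1, 0.000 + 0.896) = min(1, 0.896) = 0.896
¬(¬(φ ⊕ (χ ⊕ ψ)) ⊕ (φ ∧ φ)) = 1 − 0.896 = 0.104
¬¬(¬(φ ⊕ (χ ⊕ ψ)) ⊕ (φ ∧ φ)) = 1 − 0.104 = 0.896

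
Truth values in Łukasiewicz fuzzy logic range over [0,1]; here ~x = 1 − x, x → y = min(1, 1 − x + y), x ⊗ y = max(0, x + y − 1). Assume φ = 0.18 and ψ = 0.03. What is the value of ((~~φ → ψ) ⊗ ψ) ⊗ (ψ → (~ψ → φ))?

0.00

~φ = 1 − 0.18 = 0.82
~~φ = 1 − 0.82 = 0.18
~~φ → ψ = min(1, 1 − 0.18 + 0.03) = min(1, 0.85) = 0.85
(~~φ → ψ) ⊗ ψ = max(0, 0.85 + 0.03 − 1) = max(0, -0.12) = 0.00
~ψ = 1 − 0.03 = 0.97
~ψ → φ = min(1, 1 − 0.97 + 0.18) = min(1, 0.21) = 0.21
ψ → (~ψ → φ) = min(1, 1 − 0.03 + 0.21) = min(1, 1.18) = 1.00
((~~φ → ψ) ⊗ ψ) ⊗ (ψ → (~ψ → φ)) = max(0, 0.00 + 1.00 − 1) = max(0, 0.00) = 0.00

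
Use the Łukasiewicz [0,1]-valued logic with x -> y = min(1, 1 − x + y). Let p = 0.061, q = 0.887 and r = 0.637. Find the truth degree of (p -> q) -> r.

0.637

p -> q = min(1, 1 − 0.061 + 0.887) = min(1, 1.826) = 1.000
(p -> q) -> r = min(1, 1 − 1.000 + 0.637) = min(1, 0.637) = 0.637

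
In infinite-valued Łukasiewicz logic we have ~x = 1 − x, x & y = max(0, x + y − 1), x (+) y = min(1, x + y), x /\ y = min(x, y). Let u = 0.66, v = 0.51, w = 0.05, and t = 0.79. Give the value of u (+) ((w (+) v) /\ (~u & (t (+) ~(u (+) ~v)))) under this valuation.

w (+) v = min(1, 0.05 + 0.51) = min(1, 0.56) = 0.56
~u = 1 − 0.66 = 0.34
~v = 1 − 0.51 = 0.49
u (+) ~v = min(1, 0.66 + 0.49) = min(1, 1.15) = 1.00
~(u (+) ~v) = 1 − 1.00 = 0.00
t (+) ~(u (+) ~v) = min(1, 0.79 + 0.00) = min(1, 0.79) = 0.79
~u & (t (+) ~(u (+) ~v)) = max(0, 0.34 + 0.79 − 1) = max(0, 0.13) = 0.13
(w (+) v) /\ (~u & (t (+) ~(u (+) ~v))) = min(0.56, 0.13) = 0.13
u (+) ((w (+) v) /\ (~u & (t (+) ~(u (+) ~v)))) = min(1, 0.66 + 0.13) = min(1, 0.79) = 0.79

0.79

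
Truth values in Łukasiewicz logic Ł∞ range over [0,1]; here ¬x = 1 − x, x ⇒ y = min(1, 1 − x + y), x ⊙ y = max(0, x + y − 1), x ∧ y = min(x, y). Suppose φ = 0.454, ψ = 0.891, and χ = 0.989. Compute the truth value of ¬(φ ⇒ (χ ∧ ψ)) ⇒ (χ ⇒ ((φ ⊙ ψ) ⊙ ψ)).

χ ∧ ψ = min(0.989, 0.891) = 0.891
φ ⇒ (χ ∧ ψ) = min(1, 1 − 0.454 + 0.891) = min(1, 1.437) = 1.000
¬(φ ⇒ (χ ∧ ψ)) = 1 − 1.000 = 0.000
φ ⊙ ψ = max(0, 0.454 + 0.891 − 1) = max(0, 0.345) = 0.345
(φ ⊙ ψ) ⊙ ψ = max(0, 0.345 + 0.891 − 1) = max(0, 0.236) = 0.236
χ ⇒ ((φ ⊙ ψ) ⊙ ψ) = min(1, 1 − 0.989 + 0.236) = min(1, 0.247) = 0.247
¬(φ ⇒ (χ ∧ ψ)) ⇒ (χ ⇒ ((φ ⊙ ψ) ⊙ ψ)) = min(1, 1 − 0.000 + 0.247) = min(1, 1.247) = 1.000

1.000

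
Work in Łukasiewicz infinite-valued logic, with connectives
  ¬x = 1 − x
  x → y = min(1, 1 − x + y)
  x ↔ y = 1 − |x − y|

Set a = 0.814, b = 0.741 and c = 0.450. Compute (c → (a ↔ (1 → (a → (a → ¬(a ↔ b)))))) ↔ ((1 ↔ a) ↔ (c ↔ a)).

a ↔ b = 1 − |0.814 − 0.741| = 1 − 0.073 = 0.927
¬(a ↔ b) = 1 − 0.927 = 0.073
a → ¬(a ↔ b) = min(1, 1 − 0.814 + 0.073) = min(1, 0.259) = 0.259
a → (a → ¬(a ↔ b)) = min(1, 1 − 0.814 + 0.259) = min(1, 0.445) = 0.445
1 → (a → (a → ¬(a ↔ b))) = min(1, 1 − 1.000 + 0.445) = min(1, 0.445) = 0.445
a ↔ (1 → (a → (a → ¬(a ↔ b)))) = 1 − |0.814 − 0.445| = 1 − 0.369 = 0.631
c → (a ↔ (1 → (a → (a → ¬(a ↔ b))))) = min(1, 1 − 0.450 + 0.631) = min(1, 1.181) = 1.000
1 ↔ a = 1 − |1.000 − 0.814| = 1 − 0.186 = 0.814
c ↔ a = 1 − |0.450 − 0.814| = 1 − 0.364 = 0.636
(1 ↔ a) ↔ (c ↔ a) = 1 − |0.814 − 0.636| = 1 − 0.178 = 0.822
(c → (a ↔ (1 → (a → (a → ¬(a ↔ b)))))) ↔ ((1 ↔ a) ↔ (c ↔ a)) = 1 − |1.000 − 0.822| = 1 − 0.178 = 0.822

0.822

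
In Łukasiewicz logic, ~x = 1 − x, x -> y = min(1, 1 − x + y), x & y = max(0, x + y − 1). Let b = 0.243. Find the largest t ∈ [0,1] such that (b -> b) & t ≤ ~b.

0.757

b -> b = min(1, 1 − 0.243 + 0.243) = min(1, 1.000) = 1.000
So the left factor is b -> b = 1.000.
~b = 1 − 0.243 = 0.757
So the right-hand bound is ~b = 0.757.
The residuum of the Łukasiewicz t-norm gives the supremum: min(1, 1 − 1.000 + 0.757).
1 − 1.000 + 0.757 = 0.757, so t = min(1, 0.757) = 0.757.
Check: 1.000 & 0.757 = max(0, 0.757) = 0.757 ≤ 0.757.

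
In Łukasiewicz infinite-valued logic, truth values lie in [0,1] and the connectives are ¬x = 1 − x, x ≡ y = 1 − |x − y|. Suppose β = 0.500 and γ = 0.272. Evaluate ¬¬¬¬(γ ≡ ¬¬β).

¬β = 1 − 0.500 = 0.500
¬¬β = 1 − 0.500 = 0.500
γ ≡ ¬¬β = 1 − |0.272 − 0.500| = 1 − 0.228 = 0.772
¬(γ ≡ ¬¬β) = 1 − 0.772 = 0.228
¬¬(γ ≡ ¬¬β) = 1 − 0.228 = 0.772
¬¬¬(γ ≡ ¬¬β) = 1 − 0.772 = 0.228
¬¬¬¬(γ ≡ ¬¬β) = 1 − 0.228 = 0.772

0.772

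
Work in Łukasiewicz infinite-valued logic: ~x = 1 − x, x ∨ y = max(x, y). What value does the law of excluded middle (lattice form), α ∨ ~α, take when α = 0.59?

~α = 1 − 0.59 = 0.41
α ∨ ~α = max(0.59, 0.41) = 0.59
(The value 0.59 < 1 shows this instance is not satisfied; not a Ł∞-tautology — its value is max(a, 1−a).)

0.59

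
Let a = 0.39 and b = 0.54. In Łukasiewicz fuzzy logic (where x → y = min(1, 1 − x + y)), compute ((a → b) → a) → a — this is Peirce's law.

a → b = min(1, 1 − 0.39 + 0.54) = min(1, 1.15) = 1.00
(a → b) → a = min(1, 1 − 1.00 + 0.39) = min(1, 0.39) = 0.39
((a → b) → a) → a = min(1, 1 − 0.39 + 0.39) = min(1, 1.00) = 1.00

1.00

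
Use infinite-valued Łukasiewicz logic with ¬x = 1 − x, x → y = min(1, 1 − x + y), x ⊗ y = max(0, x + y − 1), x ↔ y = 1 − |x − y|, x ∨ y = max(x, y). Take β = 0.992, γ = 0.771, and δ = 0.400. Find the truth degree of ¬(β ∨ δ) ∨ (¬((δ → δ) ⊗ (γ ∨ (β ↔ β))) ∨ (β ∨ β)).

0.992

β ∨ δ = max(0.992, 0.400) = 0.992
¬(β ∨ δ) = 1 − 0.992 = 0.008
δ → δ = min(1, 1 − 0.400 + 0.400) = min(1, 1.000) = 1.000
β ↔ β = 1 − |0.992 − 0.992| = 1 − 0.000 = 1.000
γ ∨ (β ↔ β) = max(0.771, 1.000) = 1.000
(δ → δ) ⊗ (γ ∨ (β ↔ β)) = max(0, 1.000 + 1.000 − 1) = max(0, 1.000) = 1.000
¬((δ → δ) ⊗ (γ ∨ (β ↔ β))) = 1 − 1.000 = 0.000
β ∨ β = max(0.992, 0.992) = 0.992
¬((δ → δ) ⊗ (γ ∨ (β ↔ β))) ∨ (β ∨ β) = max(0.000, 0.992) = 0.992
¬(β ∨ δ) ∨ (¬((δ → δ) ⊗ (γ ∨ (β ↔ β))) ∨ (β ∨ β)) = max(0.008, 0.992) = 0.992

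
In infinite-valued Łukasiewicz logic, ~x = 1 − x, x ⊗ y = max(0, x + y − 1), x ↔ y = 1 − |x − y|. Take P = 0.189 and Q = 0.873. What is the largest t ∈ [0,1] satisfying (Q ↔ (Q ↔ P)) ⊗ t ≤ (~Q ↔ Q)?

0.811

Q ↔ P = 1 − |0.873 − 0.189| = 1 − 0.684 = 0.316
Q ↔ (Q ↔ P) = 1 − |0.873 − 0.316| = 1 − 0.557 = 0.443
So the left factor is Q ↔ (Q ↔ P) = 0.443.
~Q = 1 − 0.873 = 0.127
~Q ↔ Q = 1 − |0.127 − 0.873| = 1 − 0.746 = 0.254
So the right-hand bound is ~Q ↔ Q = 0.254.
The residuum of the Łukasiewicz t-norm gives the supremum: min(1, 1 − 0.443 + 0.254).
1 − 0.443 + 0.254 = 0.811, so t = min(1, 0.811) = 0.811.
Check: 0.443 ⊗ 0.811 = max(0, 0.254) = 0.254 ≤ 0.254.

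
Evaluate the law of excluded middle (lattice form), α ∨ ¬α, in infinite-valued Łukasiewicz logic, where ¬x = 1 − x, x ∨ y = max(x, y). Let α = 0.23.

¬α = 1 − 0.23 = 0.77
α ∨ ¬α = max(0.23, 0.77) = 0.77
(The value 0.77 < 1 shows this instance is not satisfied; not a Ł∞-tautology — its value is max(a, 1−a).)

0.77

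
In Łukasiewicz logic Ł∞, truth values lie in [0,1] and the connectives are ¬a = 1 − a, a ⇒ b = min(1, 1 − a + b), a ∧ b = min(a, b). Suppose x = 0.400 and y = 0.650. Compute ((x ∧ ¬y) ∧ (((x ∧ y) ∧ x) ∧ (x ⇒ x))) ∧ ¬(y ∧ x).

0.350

¬y = 1 − 0.650 = 0.350
x ∧ ¬y = min(0.400, 0.350) = 0.350
x ∧ y = min(0.400, 0.650) = 0.400
(x ∧ y) ∧ x = min(0.400, 0.400) = 0.400
x ⇒ x = min(1, 1 − 0.400 + 0.400) = min(1, 1.000) = 1.000
((x ∧ y) ∧ x) ∧ (x ⇒ x) = min(0.400, 1.000) = 0.400
(x ∧ ¬y) ∧ (((x ∧ y) ∧ x) ∧ (x ⇒ x)) = min(0.350, 0.400) = 0.350
y ∧ x = min(0.650, 0.400) = 0.400
¬(y ∧ x) = 1 − 0.400 = 0.600
((x ∧ ¬y) ∧ (((x ∧ y) ∧ x) ∧ (x ⇒ x))) ∧ ¬(y ∧ x) = min(0.350, 0.600) = 0.350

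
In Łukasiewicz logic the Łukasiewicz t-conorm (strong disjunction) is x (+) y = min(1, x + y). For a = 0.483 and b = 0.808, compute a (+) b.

a (+) b = min(1, 0.483 + 0.808) = min(1, 1.291) = 1.000
For comparison, the Gödel t-conorm max(x, y) would give 0.808.

1.000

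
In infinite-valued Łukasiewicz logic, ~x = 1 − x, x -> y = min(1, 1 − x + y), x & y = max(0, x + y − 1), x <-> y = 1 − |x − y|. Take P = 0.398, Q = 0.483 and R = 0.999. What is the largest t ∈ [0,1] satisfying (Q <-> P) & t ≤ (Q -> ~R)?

Q <-> P = 1 − |0.483 − 0.398| = 1 − 0.085 = 0.915
So the left factor is Q <-> P = 0.915.
~R = 1 − 0.999 = 0.001
Q -> ~R = min(1, 1 − 0.483 + 0.001) = min(1, 0.518) = 0.518
So the right-hand bound is Q -> ~R = 0.518.
The residuum of the Łukasiewicz t-norm gives the supremum: min(1, 1 − 0.915 + 0.518).
1 − 0.915 + 0.518 = 0.603, so t = min(1, 0.603) = 0.603.
Check: 0.915 & 0.603 = max(0, 0.518) = 0.518 ≤ 0.518.

0.603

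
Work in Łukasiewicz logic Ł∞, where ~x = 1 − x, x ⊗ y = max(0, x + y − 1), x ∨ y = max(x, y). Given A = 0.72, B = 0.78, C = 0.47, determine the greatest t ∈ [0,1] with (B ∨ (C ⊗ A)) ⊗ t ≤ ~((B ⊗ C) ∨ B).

C ⊗ A = max(0, 0.47 + 0.72 − 1) = max(0, 0.19) = 0.19
B ∨ (C ⊗ A) = max(0.78, 0.19) = 0.78
So the left factor is B ∨ (C ⊗ A) = 0.78.
B ⊗ C = max(0, 0.78 + 0.47 − 1) = max(0, 0.25) = 0.25
(B ⊗ C) ∨ B = max(0.25, 0.78) = 0.78
~((B ⊗ C) ∨ B) = 1 − 0.78 = 0.22
So the right-hand bound is ~((B ⊗ C) ∨ B) = 0.22.
The residuum of the Łukasiewicz t-norm gives the supremum: min(1, 1 − 0.78 + 0.22).
1 − 0.78 + 0.22 = 0.44, so t = min(1, 0.44) = 0.44.
Check: 0.78 ⊗ 0.44 = max(0, 0.22) = 0.22 ≤ 0.22.

0.44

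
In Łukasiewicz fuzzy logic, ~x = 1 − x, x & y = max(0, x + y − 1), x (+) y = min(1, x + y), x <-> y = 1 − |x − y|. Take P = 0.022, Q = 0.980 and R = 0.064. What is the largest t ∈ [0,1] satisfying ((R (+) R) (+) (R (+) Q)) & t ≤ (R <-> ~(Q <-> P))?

R (+) R = min(1, 0.064 + 0.064) = min(1, 0.128) = 0.128
R (+) Q = min(1, 0.064 + 0.980) = min(1, 1.044) = 1.000
(R (+) R) (+) (R (+) Q) = min(1, 0.128 + 1.000) = min(1, 1.128) = 1.000
So the left factor is (R (+) R) (+) (R (+) Q) = 1.000.
Q <-> P = 1 − |0.980 − 0.022| = 1 − 0.958 = 0.042
~(Q <-> P) = 1 − 0.042 = 0.958
R <-> ~(Q <-> P) = 1 − |0.064 − 0.958| = 1 − 0.894 = 0.106
So the right-hand bound is R <-> ~(Q <-> P) = 0.106.
The residuum of the Łukasiewicz t-norm gives the supremum: min(1, 1 − 1.000 + 0.106).
1 − 1.000 + 0.106 = 0.106, so t = min(1, 0.106) = 0.106.
Check: 1.000 & 0.106 = max(0, 0.106) = 0.106 ≤ 0.106.

0.106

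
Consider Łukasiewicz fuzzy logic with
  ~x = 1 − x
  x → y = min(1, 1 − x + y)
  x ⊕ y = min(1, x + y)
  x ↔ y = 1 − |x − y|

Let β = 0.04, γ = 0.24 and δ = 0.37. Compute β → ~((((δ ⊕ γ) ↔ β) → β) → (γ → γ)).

0.96

δ ⊕ γ = min(1, 0.37 + 0.24) = min(1, 0.61) = 0.61
(δ ⊕ γ) ↔ β = 1 − |0.61 − 0.04| = 1 − 0.57 = 0.43
((δ ⊕ γ) ↔ β) → β = min(1, 1 − 0.43 + 0.04) = min(1, 0.61) = 0.61
γ → γ = min(1, 1 − 0.24 + 0.24) = min(1, 1.00) = 1.00
(((δ ⊕ γ) ↔ β) → β) → (γ → γ) = min(1, 1 − 0.61 + 1.00) = min(1, 1.39) = 1.00
~((((δ ⊕ γ) ↔ β) → β) → (γ → γ)) = 1 − 1.00 = 0.00
β → ~((((δ ⊕ γ) ↔ β) → β) → (γ → γ)) = min(1, 1 − 0.04 + 0.00) = min(1, 0.96) = 0.96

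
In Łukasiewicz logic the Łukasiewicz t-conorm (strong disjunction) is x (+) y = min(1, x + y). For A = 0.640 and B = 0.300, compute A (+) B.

0.940

A (+) B = min(1, 0.640 + 0.300) = min(1, 0.940) = 0.940
For comparison, the Gödel t-conorm max(x, y) would give 0.640.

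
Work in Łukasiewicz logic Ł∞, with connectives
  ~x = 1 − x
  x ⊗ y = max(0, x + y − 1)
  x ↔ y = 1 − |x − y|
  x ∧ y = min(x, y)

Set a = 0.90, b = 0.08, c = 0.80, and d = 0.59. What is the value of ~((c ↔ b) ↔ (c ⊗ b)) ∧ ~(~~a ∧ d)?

0.28

c ↔ b = 1 − |0.80 − 0.08| = 1 − 0.72 = 0.28
c ⊗ b = max(0, 0.80 + 0.08 − 1) = max(0, -0.12) = 0.00
(c ↔ b) ↔ (c ⊗ b) = 1 − |0.28 − 0.00| = 1 − 0.28 = 0.72
~((c ↔ b) ↔ (c ⊗ b)) = 1 − 0.72 = 0.28
~a = 1 − 0.90 = 0.10
~~a = 1 − 0.10 = 0.90
~~a ∧ d = min(0.90, 0.59) = 0.59
~(~~a ∧ d) = 1 − 0.59 = 0.41
~((c ↔ b) ↔ (c ⊗ b)) ∧ ~(~~a ∧ d) = min(0.28, 0.41) = 0.28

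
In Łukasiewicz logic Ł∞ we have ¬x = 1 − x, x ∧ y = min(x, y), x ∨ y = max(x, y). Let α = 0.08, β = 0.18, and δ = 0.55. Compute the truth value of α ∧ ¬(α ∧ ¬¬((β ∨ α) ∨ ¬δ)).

β ∨ α = max(0.18, 0.08) = 0.18
¬δ = 1 − 0.55 = 0.45
(β ∨ α) ∨ ¬δ = max(0.18, 0.45) = 0.45
¬((β ∨ α) ∨ ¬δ) = 1 − 0.45 = 0.55
¬¬((β ∨ α) ∨ ¬δ) = 1 − 0.55 = 0.45
α ∧ ¬¬((β ∨ α) ∨ ¬δ) = min(0.08, 0.45) = 0.08
¬(α ∧ ¬¬((β ∨ α) ∨ ¬δ)) = 1 − 0.08 = 0.92
α ∧ ¬(α ∧ ¬¬((β ∨ α) ∨ ¬δ)) = min(0.08, 0.92) = 0.08

0.08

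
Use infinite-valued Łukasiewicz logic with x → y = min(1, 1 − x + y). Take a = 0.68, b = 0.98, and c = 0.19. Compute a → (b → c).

0.53

b → c = min(1, 1 − 0.98 + 0.19) = min(1, 0.21) = 0.21
a → (b → c) = min(1, 1 − 0.68 + 0.21) = min(1, 0.53) = 0.53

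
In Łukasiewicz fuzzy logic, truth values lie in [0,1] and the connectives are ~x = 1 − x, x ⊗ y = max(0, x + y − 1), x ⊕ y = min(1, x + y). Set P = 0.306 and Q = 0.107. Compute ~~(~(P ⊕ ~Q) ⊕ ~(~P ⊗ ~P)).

0.612

~Q = 1 − 0.107 = 0.893
P ⊕ ~Q = min(1, 0.306 + 0.893) = min(1, 1.199) = 1.000
~(P ⊕ ~Q) = 1 − 1.000 = 0.000
~P = 1 − 0.306 = 0.694
~P ⊗ ~P = max(0, 0.694 + 0.694 − 1) = max(0, 0.388) = 0.388
~(~P ⊗ ~P) = 1 − 0.388 = 0.612
~(P ⊕ ~Q) ⊕ ~(~P ⊗ ~P) = min(1, 0.000 + 0.612) = min(1, 0.612) = 0.612
~(~(P ⊕ ~Q) ⊕ ~(~P ⊗ ~P)) = 1 − 0.612 = 0.388
~~(~(P ⊕ ~Q) ⊕ ~(~P ⊗ ~P)) = 1 − 0.388 = 0.612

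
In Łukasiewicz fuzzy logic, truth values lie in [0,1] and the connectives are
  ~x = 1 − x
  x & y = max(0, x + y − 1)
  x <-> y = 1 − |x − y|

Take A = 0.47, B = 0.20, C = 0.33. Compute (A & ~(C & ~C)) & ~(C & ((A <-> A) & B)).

0.47

~C = 1 − 0.33 = 0.67
C & ~C = max(0, 0.33 + 0.67 − 1) = max(0, 0.00) = 0.00
~(C & ~C) = 1 − 0.00 = 1.00
A & ~(C & ~C) = max(0, 0.47 + 1.00 − 1) = max(0, 0.47) = 0.47
A <-> A = 1 − |0.47 − 0.47| = 1 − 0.00 = 1.00
(A <-> A) & B = max(0, 1.00 + 0.20 − 1) = max(0, 0.20) = 0.20
C & ((A <-> A) & B) = max(0, 0.33 + 0.20 − 1) = max(0, -0.47) = 0.00
~(C & ((A <-> A) & B)) = 1 − 0.00 = 1.00
(A & ~(C & ~C)) & ~(C & ((A <-> A) & B)) = max(0, 0.47 + 1.00 − 1) = max(0, 0.47) = 0.47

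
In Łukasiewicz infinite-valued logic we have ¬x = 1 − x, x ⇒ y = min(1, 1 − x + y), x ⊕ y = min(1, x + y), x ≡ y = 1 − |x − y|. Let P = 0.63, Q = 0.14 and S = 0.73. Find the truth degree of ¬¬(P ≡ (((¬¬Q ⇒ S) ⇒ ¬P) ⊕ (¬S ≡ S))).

¬Q = 1 − 0.14 = 0.86
¬¬Q = 1 − 0.86 = 0.14
¬¬Q ⇒ S = min(1, 1 − 0.14 + 0.73) = min(1, 1.59) = 1.00
¬P = 1 − 0.63 = 0.37
(¬¬Q ⇒ S) ⇒ ¬P = min(1, 1 − 1.00 + 0.37) = min(1, 0.37) = 0.37
¬S = 1 − 0.73 = 0.27
¬S ≡ S = 1 − |0.27 − 0.73| = 1 − 0.46 = 0.54
((¬¬Q ⇒ S) ⇒ ¬P) ⊕ (¬S ≡ S) = min(1, 0.37 + 0.54) = min(1, 0.91) = 0.91
P ≡ (((¬¬Q ⇒ S) ⇒ ¬P) ⊕ (¬S ≡ S)) = 1 − |0.63 − 0.91| = 1 − 0.28 = 0.72
¬(P ≡ (((¬¬Q ⇒ S) ⇒ ¬P) ⊕ (¬S ≡ S))) = 1 − 0.72 = 0.28
¬¬(P ≡ (((¬¬Q ⇒ S) ⇒ ¬P) ⊕ (¬S ≡ S))) = 1 − 0.28 = 0.72

0.72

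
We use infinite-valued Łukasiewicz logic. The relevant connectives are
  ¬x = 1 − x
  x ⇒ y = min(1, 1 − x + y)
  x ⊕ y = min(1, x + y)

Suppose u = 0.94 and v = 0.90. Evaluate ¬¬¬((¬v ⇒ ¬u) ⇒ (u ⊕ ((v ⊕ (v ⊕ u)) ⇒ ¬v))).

0.00

¬v = 1 − 0.90 = 0.10
¬u = 1 − 0.94 = 0.06
¬v ⇒ ¬u = min(1, 1 − 0.10 + 0.06) = min(1, 0.96) = 0.96
v ⊕ u = min(1, 0.90 + 0.94) = min(1, 1.84) = 1.00
v ⊕ (v ⊕ u) = min(1, 0.90 + 1.00) = min(1, 1.90) = 1.00
(v ⊕ (v ⊕ u)) ⇒ ¬v = min(1, 1 − 1.00 + 0.10) = min(1, 0.10) = 0.10
u ⊕ ((v ⊕ (v ⊕ u)) ⇒ ¬v) = min(1, 0.94 + 0.10) = min(1, 1.04) = 1.00
(¬v ⇒ ¬u) ⇒ (u ⊕ ((v ⊕ (v ⊕ u)) ⇒ ¬v)) = min(1, 1 − 0.96 + 1.00) = min(1, 1.04) = 1.00
¬((¬v ⇒ ¬u) ⇒ (u ⊕ ((v ⊕ (v ⊕ u)) ⇒ ¬v))) = 1 − 1.00 = 0.00
¬¬((¬v ⇒ ¬u) ⇒ (u ⊕ ((v ⊕ (v ⊕ u)) ⇒ ¬v))) = 1 − 0.00 = 1.00
¬¬¬((¬v ⇒ ¬u) ⇒ (u ⊕ ((v ⊕ (v ⊕ u)) ⇒ ¬v))) = 1 − 1.00 = 0.00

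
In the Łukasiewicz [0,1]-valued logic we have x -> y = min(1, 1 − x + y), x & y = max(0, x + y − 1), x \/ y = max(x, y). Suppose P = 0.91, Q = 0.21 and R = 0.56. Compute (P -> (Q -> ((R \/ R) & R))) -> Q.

R \/ R = max(0.56, 0.56) = 0.56
(R \/ R) & R = max(0, 0.56 + 0.56 − 1) = max(0, 0.12) = 0.12
Q -> ((R \/ R) & R) = min(1, 1 − 0.21 + 0.12) = min(1, 0.91) = 0.91
P -> (Q -> ((R \/ R) & R)) = min(1, 1 − 0.91 + 0.91) = min(1, 1.00) = 1.00
(P -> (Q -> ((R \/ R) & R))) -> Q = min(1, 1 − 1.00 + 0.21) = min(1, 0.21) = 0.21

0.21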